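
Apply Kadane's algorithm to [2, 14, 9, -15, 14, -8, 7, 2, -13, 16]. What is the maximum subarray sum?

Using Kadane's algorithm on [2, 14, 9, -15, 14, -8, 7, 2, -13, 16]:

Scanning through the array:
Position 1 (value 14): max_ending_here = 16, max_so_far = 16
Position 2 (value 9): max_ending_here = 25, max_so_far = 25
Position 3 (value -15): max_ending_here = 10, max_so_far = 25
Position 4 (value 14): max_ending_here = 24, max_so_far = 25
Position 5 (value -8): max_ending_here = 16, max_so_far = 25
Position 6 (value 7): max_ending_here = 23, max_so_far = 25
Position 7 (value 2): max_ending_here = 25, max_so_far = 25
Position 8 (value -13): max_ending_here = 12, max_so_far = 25
Position 9 (value 16): max_ending_here = 28, max_so_far = 28

Maximum subarray: [2, 14, 9, -15, 14, -8, 7, 2, -13, 16]
Maximum sum: 28

The maximum subarray is [2, 14, 9, -15, 14, -8, 7, 2, -13, 16] with sum 28. This subarray runs from index 0 to index 9.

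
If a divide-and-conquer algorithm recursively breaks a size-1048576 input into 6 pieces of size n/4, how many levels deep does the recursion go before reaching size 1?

For divide and conquer with division factor 4:

Problem sizes at each level:
Level 0: 1048576
Level 1: 262144
Level 2: 65536
Level 3: 16384
Level 4: 4096
Level 5: 1024
Level 6: 256
Level 7: 64
Level 8: 16
Level 9: 4
Level 10: 1

The root is level 0 and the size-1 base case is level 10 (the tree spans levels 0 through 10, i.e. 11 levels counting the root), so the depth is the number of divisions: log_4(1048576) = 10

The recursion tree depth is log_4(1048576) = 10. At each level, the problem size is divided by 4, so it takes 10 divisions to reduce to a base case of size 1. The algorithm makes 6 recursive calls at each level.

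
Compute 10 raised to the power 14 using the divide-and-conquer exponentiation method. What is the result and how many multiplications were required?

Computing 10^14 by squaring (build up from 10^1; each line after the first costs one multiplication):

10^1 = 10
10^2 = (10^1)^2 = 10^2 = 100
10^3 = 10 * 10^2 = 10 * 100 = 1000
10^6 = (10^3)^2 = 1000^2 = 1000000
10^7 = 10 * 10^6 = 10 * 1000000 = 10000000
10^14 = (10^7)^2 = 10000000^2 = 100000000000000

Result: 100000000000000
Multiplications needed: 5 (5 lines after 10^1)

10^14 = 100000000000000. Using exponentiation by squaring, this requires 5 multiplications. The key idea: if the exponent is even, square the half-power; if odd, multiply by the base once.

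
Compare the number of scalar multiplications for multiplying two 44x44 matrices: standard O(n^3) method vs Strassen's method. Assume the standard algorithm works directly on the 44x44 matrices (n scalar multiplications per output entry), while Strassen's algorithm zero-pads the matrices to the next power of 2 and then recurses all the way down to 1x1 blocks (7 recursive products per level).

Matrix multiplication for 44x44 matrices:

Strassen's algorithm requires power-of-2 dimensions. Pad 44x44 to 64x64 (next power of 2).

Standard algorithm: 44^3 = 85184 multiplications
Strassen's algorithm: 7^(log2(64)) = 7^6 = 117649 multiplications
Difference: 85184 - 117649 = -32465 (Strassen uses MORE here due to padding overhead — for small or just-over-power-of-2 n, padding can outweigh the per-level savings)

Standard: 85184 multiplications (44^3). Strassen: 117649 multiplications (7^6, after padding to 64x64). Strassen reduces 8 recursive multiplications to 7 at each level.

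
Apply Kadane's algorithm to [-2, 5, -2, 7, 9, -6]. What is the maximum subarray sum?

Using Kadane's algorithm on [-2, 5, -2, 7, 9, -6]:

Scanning through the array:
Position 1 (value 5): max_ending_here = 5, max_so_far = 5
Position 2 (value -2): max_ending_here = 3, max_so_far = 5
Position 3 (value 7): max_ending_here = 10, max_so_far = 10
Position 4 (value 9): max_ending_here = 19, max_so_far = 19
Position 5 (value -6): max_ending_here = 13, max_so_far = 19

Maximum subarray: [5, -2, 7, 9]
Maximum sum: 19

The maximum subarray is [5, -2, 7, 9] with sum 19. This subarray runs from index 1 to index 4.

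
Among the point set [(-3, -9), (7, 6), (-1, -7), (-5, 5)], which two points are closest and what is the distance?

Computing all pairwise distances among 4 points:

d((-3, -9), (7, 6)) = 18.0278
d((-3, -9), (-1, -7)) = 2.8284 <-- minimum
d((-3, -9), (-5, 5)) = 14.1421
d((7, 6), (-1, -7)) = 15.2643
d((7, 6), (-5, 5)) = 12.0416
d((-1, -7), (-5, 5)) = 12.6491

Closest pair: (-3, -9) and (-1, -7) with distance 2.8284

The closest pair is (-3, -9) and (-1, -7) with Euclidean distance 2.8284. For 4 points, brute-force pairwise comparison is shown above. For large n, the divide-and-conquer algorithm (sort by x, recurse on halves, check the dividing strip) achieves O(n log n).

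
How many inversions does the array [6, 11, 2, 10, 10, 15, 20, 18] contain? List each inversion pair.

Finding inversions in [6, 11, 2, 10, 10, 15, 20, 18]:

(0, 2): arr[0]=6 > arr[2]=2
(1, 2): arr[1]=11 > arr[2]=2
(1, 3): arr[1]=11 > arr[3]=10
(1, 4): arr[1]=11 > arr[4]=10
(6, 7): arr[6]=20 > arr[7]=18

Total inversions: 5

The array has 5 inversion(s): (0,2), (1,2), (1,3), (1,4), (6,7). Each pair (i,j) satisfies i < j and arr[i] > arr[j].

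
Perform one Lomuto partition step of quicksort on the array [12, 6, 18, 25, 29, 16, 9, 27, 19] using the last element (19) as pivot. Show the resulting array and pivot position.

Lomuto partition with pivot = 19:

Initial array: [12, 6, 18, 25, 29, 16, 9, 27, 19]

arr[0]=12 <= 19: swap with position 0, array becomes [12, 6, 18, 25, 29, 16, 9, 27, 19]
arr[1]=6 <= 19: swap with position 1, array becomes [12, 6, 18, 25, 29, 16, 9, 27, 19]
arr[2]=18 <= 19: swap with position 2, array becomes [12, 6, 18, 25, 29, 16, 9, 27, 19]
arr[3]=25 > 19: no swap
arr[4]=29 > 19: no swap
arr[5]=16 <= 19: swap with position 3, array becomes [12, 6, 18, 16, 29, 25, 9, 27, 19]
arr[6]=9 <= 19: swap with position 4, array becomes [12, 6, 18, 16, 9, 25, 29, 27, 19]
arr[7]=27 > 19: no swap

Place pivot at position 5: [12, 6, 18, 16, 9, 19, 29, 27, 25]
Pivot position: 5

After partitioning with pivot 19, the array becomes [12, 6, 18, 16, 9, 19, 29, 27, 25]. The pivot is placed at index 5. All elements to the left of the pivot are <= 19, and all elements to the right are > 19.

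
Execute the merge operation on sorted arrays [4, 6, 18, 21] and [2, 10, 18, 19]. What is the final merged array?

Merging process:

Compare 4 vs 2: take 2 from right. Merged: [2]
Compare 4 vs 10: take 4 from left. Merged: [2, 4]
Compare 6 vs 10: take 6 from left. Merged: [2, 4, 6]
Compare 18 vs 10: take 10 from right. Merged: [2, 4, 6, 10]
Compare 18 vs 18: take 18 from left. Merged: [2, 4, 6, 10, 18]
Compare 21 vs 18: take 18 from right. Merged: [2, 4, 6, 10, 18, 18]
Compare 21 vs 19: take 19 from right. Merged: [2, 4, 6, 10, 18, 18, 19]
Append remaining from left: [21]. Merged: [2, 4, 6, 10, 18, 18, 19, 21]

Final merged array: [2, 4, 6, 10, 18, 18, 19, 21]
Total comparisons: 7

The merged array is [2, 4, 6, 10, 18, 18, 19, 21], requiring 7 comparisons. The merge step runs in O(n) time where n is the total number of elements.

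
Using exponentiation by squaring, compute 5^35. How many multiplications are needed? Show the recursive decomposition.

Computing 5^35 by squaring (build up from 5^1; each line after the first costs one multiplication):

5^1 = 5
5^2 = (5^1)^2 = 5^2 = 25
5^4 = (5^2)^2 = 25^2 = 625
5^8 = (5^4)^2 = 625^2 = 390625
5^16 = (5^8)^2 = 390625^2 = 152587890625
5^17 = 5 * 5^16 = 5 * 152587890625 = 762939453125
5^34 = (5^17)^2 = 762939453125^2 = 582076609134674072265625
5^35 = 5 * 5^34 = 5 * 582076609134674072265625 = 2910383045673370361328125

Result: 2910383045673370361328125
Multiplications needed: 7 (7 lines after 5^1)

5^35 = 2910383045673370361328125. Using exponentiation by squaring, this requires 7 multiplications. The key idea: if the exponent is even, square the half-power; if odd, multiply by the base once.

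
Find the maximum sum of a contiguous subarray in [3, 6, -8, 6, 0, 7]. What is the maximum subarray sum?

Using Kadane's algorithm on [3, 6, -8, 6, 0, 7]:

Scanning through the array:
Position 1 (value 6): max_ending_here = 9, max_so_far = 9
Position 2 (value -8): max_ending_here = 1, max_so_far = 9
Position 3 (value 6): max_ending_here = 7, max_so_far = 9
Position 4 (value 0): max_ending_here = 7, max_so_far = 9
Position 5 (value 7): max_ending_here = 14, max_so_far = 14

Maximum subarray: [3, 6, -8, 6, 0, 7]
Maximum sum: 14

The maximum subarray is [3, 6, -8, 6, 0, 7] with sum 14. This subarray runs from index 0 to index 5.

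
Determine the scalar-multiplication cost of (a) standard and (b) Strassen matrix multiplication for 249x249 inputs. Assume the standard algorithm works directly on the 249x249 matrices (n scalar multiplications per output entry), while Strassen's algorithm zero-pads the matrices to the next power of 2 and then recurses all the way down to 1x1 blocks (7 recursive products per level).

Matrix multiplication for 249x249 matrices:

Strassen's algorithm requires power-of-2 dimensions. Pad 249x249 to 256x256 (next power of 2).

Standard algorithm: 249^3 = 15438249 multiplications
Strassen's algorithm: 7^(log2(256)) = 7^8 = 5764801 multiplications
Savings: 15438249 - 5764801 = 9673448 multiplications

Standard: 15438249 multiplications (249^3). Strassen: 5764801 multiplications (7^8, after padding to 256x256). Strassen reduces 8 recursive multiplications to 7 at each level.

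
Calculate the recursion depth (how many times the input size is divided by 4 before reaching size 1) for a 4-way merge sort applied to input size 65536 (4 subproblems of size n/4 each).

For divide and conquer with division factor 4:

Problem sizes at each level:
Level 0: 65536
Level 1: 16384
Level 2: 4096
Level 3: 1024
Level 4: 256
Level 5: 64
Level 6: 16
Level 7: 4
Level 8: 1

The root is level 0 and the size-1 base case is level 8 (the tree spans levels 0 through 8, i.e. 9 levels counting the root), so the depth is the number of divisions: log_4(65536) = 8

The recursion tree depth is log_4(65536) = 8. At each level, the problem size is divided by 4, so it takes 8 divisions to reduce to a base case of size 1. The algorithm makes 4 recursive calls at each level.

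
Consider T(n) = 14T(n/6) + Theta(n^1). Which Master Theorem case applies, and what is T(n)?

Master Theorem for T(n) = 14T(n/6) + O(n^1):

a = 14, b = 6, c = 1
log_b(a) = log_6(14) = 1.4729

Case 1: c = 1 < log_6(14) = 1.4729
T(n) = O(n^(log_6 14))

For T(n) = 14T(n/6) + O(n^1): log_6(14) = 1.4729. This is Case 1 of the Master Theorem (c < log_b(a), work dominated by leaves), giving O(n^(log_6 14)).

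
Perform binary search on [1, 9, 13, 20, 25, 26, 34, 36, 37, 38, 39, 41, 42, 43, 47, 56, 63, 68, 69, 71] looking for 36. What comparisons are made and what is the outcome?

Binary search for 36 in [1, 9, 13, 20, 25, 26, 34, 36, 37, 38, 39, 41, 42, 43, 47, 56, 63, 68, 69, 71]:

lo=0, hi=19, mid=9, arr[mid]=38 -> 38 > 36, search left half
lo=0, hi=8, mid=4, arr[mid]=25 -> 25 < 36, search right half
lo=5, hi=8, mid=6, arr[mid]=34 -> 34 < 36, search right half
lo=7, hi=8, mid=7, arr[mid]=36 -> Found target at index 7!

Binary search finds 36 at index 7 after 4 comparisons. The search repeatedly halves the search space by comparing with the middle element.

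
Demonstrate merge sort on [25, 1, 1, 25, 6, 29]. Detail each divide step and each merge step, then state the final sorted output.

Merge sort trace:

Split: [25, 1, 1, 25, 6, 29] -> [25, 1, 1] and [25, 6, 29]
  Split: [25, 1, 1] -> [25] and [1, 1]
    Split: [1, 1] -> [1] and [1]
    Merge: [1] + [1] -> [1, 1]
  Merge: [25] + [1, 1] -> [1, 1, 25]
  Split: [25, 6, 29] -> [25] and [6, 29]
    Split: [6, 29] -> [6] and [29]
    Merge: [6] + [29] -> [6, 29]
  Merge: [25] + [6, 29] -> [6, 25, 29]
Merge: [1, 1, 25] + [6, 25, 29] -> [1, 1, 6, 25, 25, 29]

Final sorted array: [1, 1, 6, 25, 25, 29]

The merge sort proceeds by recursively splitting the array and merging sorted halves.
After all merges, the sorted array is [1, 1, 6, 25, 25, 29].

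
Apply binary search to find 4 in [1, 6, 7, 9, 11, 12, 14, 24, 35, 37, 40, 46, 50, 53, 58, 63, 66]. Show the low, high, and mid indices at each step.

Binary search for 4 in [1, 6, 7, 9, 11, 12, 14, 24, 35, 37, 40, 46, 50, 53, 58, 63, 66]:

lo=0, hi=16, mid=8, arr[mid]=35 -> 35 > 4, search left half
lo=0, hi=7, mid=3, arr[mid]=9 -> 9 > 4, search left half
lo=0, hi=2, mid=1, arr[mid]=6 -> 6 > 4, search left half
lo=0, hi=0, mid=0, arr[mid]=1 -> 1 < 4, search right half
lo=1 > hi=0, target 4 not found

Binary search determines that 4 is not in the array after 4 comparisons. The search space was exhausted without finding the target.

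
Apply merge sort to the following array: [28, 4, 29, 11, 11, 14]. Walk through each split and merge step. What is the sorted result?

Merge sort trace:

Split: [28, 4, 29, 11, 11, 14] -> [28, 4, 29] and [11, 11, 14]
  Split: [28, 4, 29] -> [28] and [4, 29]
    Split: [4, 29] -> [4] and [29]
    Merge: [4] + [29] -> [4, 29]
  Merge: [28] + [4, 29] -> [4, 28, 29]
  Split: [11, 11, 14] -> [11] and [11, 14]
    Split: [11, 14] -> [11] and [14]
    Merge: [11] + [14] -> [11, 14]
  Merge: [11] + [11, 14] -> [11, 11, 14]
Merge: [4, 28, 29] + [11, 11, 14] -> [4, 11, 11, 14, 28, 29]

Final sorted array: [4, 11, 11, 14, 28, 29]

The merge sort proceeds by recursively splitting the array and merging sorted halves.
After all merges, the sorted array is [4, 11, 11, 14, 28, 29].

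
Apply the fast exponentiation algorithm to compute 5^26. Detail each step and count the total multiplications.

Computing 5^26 by squaring (build up from 5^1; each line after the first costs one multiplication):

5^1 = 5
5^2 = (5^1)^2 = 5^2 = 25
5^3 = 5 * 5^2 = 5 * 25 = 125
5^6 = (5^3)^2 = 125^2 = 15625
5^12 = (5^6)^2 = 15625^2 = 244140625
5^13 = 5 * 5^12 = 5 * 244140625 = 1220703125
5^26 = (5^13)^2 = 1220703125^2 = 1490116119384765625

Result: 1490116119384765625
Multiplications needed: 6 (6 lines after 5^1)

5^26 = 1490116119384765625. Using exponentiation by squaring, this requires 6 multiplications. The key idea: if the exponent is even, square the half-power; if odd, multiply by the base once.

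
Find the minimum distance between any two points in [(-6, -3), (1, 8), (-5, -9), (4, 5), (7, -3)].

Computing all pairwise distances among 5 points:

d((-6, -3), (1, 8)) = 13.0384
d((-6, -3), (-5, -9)) = 6.0828
d((-6, -3), (4, 5)) = 12.8062
d((-6, -3), (7, -3)) = 13.0
d((1, 8), (-5, -9)) = 18.0278
d((1, 8), (4, 5)) = 4.2426 <-- minimum
d((1, 8), (7, -3)) = 12.53
d((-5, -9), (4, 5)) = 16.6433
d((-5, -9), (7, -3)) = 13.4164
d((4, 5), (7, -3)) = 8.544

Closest pair: (1, 8) and (4, 5) with distance 4.2426

The closest pair is (1, 8) and (4, 5) with Euclidean distance 4.2426. For 5 points, brute-force pairwise comparison is shown above. For large n, the divide-and-conquer algorithm (sort by x, recurse on halves, check the dividing strip) achieves O(n log n).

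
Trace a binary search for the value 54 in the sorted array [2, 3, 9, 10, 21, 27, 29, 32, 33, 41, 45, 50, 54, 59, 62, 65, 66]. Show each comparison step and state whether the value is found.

Binary search for 54 in [2, 3, 9, 10, 21, 27, 29, 32, 33, 41, 45, 50, 54, 59, 62, 65, 66]:

lo=0, hi=16, mid=8, arr[mid]=33 -> 33 < 54, search right half
lo=9, hi=16, mid=12, arr[mid]=54 -> Found target at index 12!

Binary search finds 54 at index 12 after 2 comparisons. The search repeatedly halves the search space by comparing with the middle element.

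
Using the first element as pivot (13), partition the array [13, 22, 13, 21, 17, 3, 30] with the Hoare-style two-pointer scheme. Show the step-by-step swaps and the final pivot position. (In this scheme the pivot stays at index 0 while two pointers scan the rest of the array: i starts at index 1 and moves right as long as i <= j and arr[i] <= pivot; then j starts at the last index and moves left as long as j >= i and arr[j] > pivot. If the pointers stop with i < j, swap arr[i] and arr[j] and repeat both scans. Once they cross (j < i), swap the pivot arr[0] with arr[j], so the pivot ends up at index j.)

Hoare-style two-pointer partition with pivot = 13:

Initial array: [13, 22, 13, 21, 17, 3, 30]

Pointers start at i = 1, j = 6.
i stops at index 1 (arr[1]=22 > 13), j stops at index 5 (arr[5]=3 <= 13): swap arr[1] and arr[5], array becomes [13, 3, 13, 21, 17, 22, 30]
i ends at 3, j ends at 2: the pointers have crossed (j < i), so scanning stops.

Swap pivot arr[0] with arr[2] to place pivot at position 2: [13, 3, 13, 21, 17, 22, 30]
Pivot position: 2

After partitioning with pivot 13, the array becomes [13, 3, 13, 21, 17, 22, 30]. The pivot is placed at index 2. All elements to the left of the pivot are <= 13, and all elements to the right are > 13.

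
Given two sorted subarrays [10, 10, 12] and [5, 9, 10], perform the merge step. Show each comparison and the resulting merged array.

Merging process:

Compare 10 vs 5: take 5 from right. Merged: [5]
Compare 10 vs 9: take 9 from right. Merged: [5, 9]
Compare 10 vs 10: take 10 from left. Merged: [5, 9, 10]
Compare 10 vs 10: take 10 from left. Merged: [5, 9, 10, 10]
Compare 12 vs 10: take 10 from right. Merged: [5, 9, 10, 10, 10]
Append remaining from left: [12]. Merged: [5, 9, 10, 10, 10, 12]

Final merged array: [5, 9, 10, 10, 10, 12]
Total comparisons: 5

The merged array is [5, 9, 10, 10, 10, 12], requiring 5 comparisons. The merge step runs in O(n) time where n is the total number of elements.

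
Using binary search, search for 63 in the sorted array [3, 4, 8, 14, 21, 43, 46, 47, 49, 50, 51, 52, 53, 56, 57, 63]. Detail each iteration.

Binary search for 63 in [3, 4, 8, 14, 21, 43, 46, 47, 49, 50, 51, 52, 53, 56, 57, 63]:

lo=0, hi=15, mid=7, arr[mid]=47 -> 47 < 63, search right half
lo=8, hi=15, mid=11, arr[mid]=52 -> 52 < 63, search right half
lo=12, hi=15, mid=13, arr[mid]=56 -> 56 < 63, search right half
lo=14, hi=15, mid=14, arr[mid]=57 -> 57 < 63, search right half
lo=15, hi=15, mid=15, arr[mid]=63 -> Found target at index 15!

Binary search finds 63 at index 15 after 5 comparisons. The search repeatedly halves the search space by comparing with the middle element.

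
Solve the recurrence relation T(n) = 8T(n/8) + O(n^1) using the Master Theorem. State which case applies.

Master Theorem for T(n) = 8T(n/8) + O(n^1):

a = 8, b = 8, c = 1
log_b(a) = log_8(8) = 1.0000

Case 2: c = 1 = log_8(8) = 1.0000
T(n) = O(n^1 log n) = O(n log n)

For T(n) = 8T(n/8) + O(n^1): log_8(8) = 1.0000. This is Case 2 of the Master Theorem (c = log_b(a), equal work at all levels), giving O(n log n).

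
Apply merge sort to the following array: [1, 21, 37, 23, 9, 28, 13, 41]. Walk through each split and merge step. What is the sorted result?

Merge sort trace:

Split: [1, 21, 37, 23, 9, 28, 13, 41] -> [1, 21, 37, 23] and [9, 28, 13, 41]
  Split: [1, 21, 37, 23] -> [1, 21] and [37, 23]
    Split: [1, 21] -> [1] and [21]
    Merge: [1] + [21] -> [1, 21]
    Split: [37, 23] -> [37] and [23]
    Merge: [37] + [23] -> [23, 37]
  Merge: [1, 21] + [23, 37] -> [1, 21, 23, 37]
  Split: [9, 28, 13, 41] -> [9, 28] and [13, 41]
    Split: [9, 28] -> [9] and [28]
    Merge: [9] + [28] -> [9, 28]
    Split: [13, 41] -> [13] and [41]
    Merge: [13] + [41] -> [13, 41]
  Merge: [9, 28] + [13, 41] -> [9, 13, 28, 41]
Merge: [1, 21, 23, 37] + [9, 13, 28, 41] -> [1, 9, 13, 21, 23, 28, 37, 41]

Final sorted array: [1, 9, 13, 21, 23, 28, 37, 41]

The merge sort proceeds by recursively splitting the array and merging sorted halves.
After all merges, the sorted array is [1, 9, 13, 21, 23, 28, 37, 41].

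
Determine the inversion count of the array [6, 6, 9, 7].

Finding inversions in [6, 6, 9, 7]:

(2, 3): arr[2]=9 > arr[3]=7

Total inversions: 1

The array has 1 inversion(s): (2,3). Each pair (i,j) satisfies i < j and arr[i] > arr[j].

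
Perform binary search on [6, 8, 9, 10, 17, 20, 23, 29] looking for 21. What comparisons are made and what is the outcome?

Binary search for 21 in [6, 8, 9, 10, 17, 20, 23, 29]:

lo=0, hi=7, mid=3, arr[mid]=10 -> 10 < 21, search right half
lo=4, hi=7, mid=5, arr[mid]=20 -> 20 < 21, search right half
lo=6, hi=7, mid=6, arr[mid]=23 -> 23 > 21, search left half
lo=6 > hi=5, target 21 not found

Binary search determines that 21 is not in the array after 3 comparisons. The search space was exhausted without finding the target.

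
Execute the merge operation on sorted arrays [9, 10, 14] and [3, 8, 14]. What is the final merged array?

Merging process:

Compare 9 vs 3: take 3 from right. Merged: [3]
Compare 9 vs 8: take 8 from right. Merged: [3, 8]
Compare 9 vs 14: take 9 from left. Merged: [3, 8, 9]
Compare 10 vs 14: take 10 from left. Merged: [3, 8, 9, 10]
Compare 14 vs 14: take 14 from left. Merged: [3, 8, 9, 10, 14]
Append remaining from right: [14]. Merged: [3, 8, 9, 10, 14, 14]

Final merged array: [3, 8, 9, 10, 14, 14]
Total comparisons: 5

The merged array is [3, 8, 9, 10, 14, 14], requiring 5 comparisons. The merge step runs in O(n) time where n is the total number of elements.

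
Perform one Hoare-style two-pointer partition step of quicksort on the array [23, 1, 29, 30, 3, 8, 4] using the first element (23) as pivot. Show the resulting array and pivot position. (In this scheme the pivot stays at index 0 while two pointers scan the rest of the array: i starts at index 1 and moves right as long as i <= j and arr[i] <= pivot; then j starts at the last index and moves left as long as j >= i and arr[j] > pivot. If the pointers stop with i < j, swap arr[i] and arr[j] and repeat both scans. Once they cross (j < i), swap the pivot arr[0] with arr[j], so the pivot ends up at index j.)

Hoare-style two-pointer partition with pivot = 23:

Initial array: [23, 1, 29, 30, 3, 8, 4]

Pointers start at i = 1, j = 6.
i stops at index 2 (arr[2]=29 > 23), j stops at index 6 (arr[6]=4 <= 23): swap arr[2] and arr[6], array becomes [23, 1, 4, 30, 3, 8, 29]
i stops at index 3 (arr[3]=30 > 23), j stops at index 5 (arr[5]=8 <= 23): swap arr[3] and arr[5], array becomes [23, 1, 4, 8, 3, 30, 29]
i ends at 5, j ends at 4: the pointers have crossed (j < i), so scanning stops.

Swap pivot arr[0] with arr[4] to place pivot at position 4: [3, 1, 4, 8, 23, 30, 29]
Pivot position: 4

After partitioning with pivot 23, the array becomes [3, 1, 4, 8, 23, 30, 29]. The pivot is placed at index 4. All elements to the left of the pivot are <= 23, and all elements to the right are > 23.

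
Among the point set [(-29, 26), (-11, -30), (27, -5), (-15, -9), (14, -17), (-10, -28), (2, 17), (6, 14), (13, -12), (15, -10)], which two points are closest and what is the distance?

Computing all pairwise distances among 10 points:

d((-29, 26), (-11, -30)) = 58.8218
d((-29, 26), (27, -5)) = 64.0078
d((-29, 26), (-15, -9)) = 37.6962
d((-29, 26), (14, -17)) = 60.8112
d((-29, 26), (-10, -28)) = 57.2451
d((-29, 26), (2, 17)) = 32.28
d((-29, 26), (6, 14)) = 37.0
d((-29, 26), (13, -12)) = 56.6392
d((-29, 26), (15, -10)) = 56.8507
d((-11, -30), (27, -5)) = 45.4863
d((-11, -30), (-15, -9)) = 21.3776
d((-11, -30), (14, -17)) = 28.178
d((-11, -30), (-10, -28)) = 2.2361 <-- minimum
d((-11, -30), (2, 17)) = 48.7647
d((-11, -30), (6, 14)) = 47.1699
d((-11, -30), (13, -12)) = 30.0
d((-11, -30), (15, -10)) = 32.8024
d((27, -5), (-15, -9)) = 42.19
d((27, -5), (14, -17)) = 17.6918
d((27, -5), (-10, -28)) = 43.566
d((27, -5), (2, 17)) = 33.3017
d((27, -5), (6, 14)) = 28.3196
d((27, -5), (13, -12)) = 15.6525
d((27, -5), (15, -10)) = 13.0
d((-15, -9), (14, -17)) = 30.0832
d((-15, -9), (-10, -28)) = 19.6469
d((-15, -9), (2, 17)) = 31.0644
d((-15, -9), (6, 14)) = 31.1448
d((-15, -9), (13, -12)) = 28.1603
d((-15, -9), (15, -10)) = 30.0167
d((14, -17), (-10, -28)) = 26.4008
d((14, -17), (2, 17)) = 36.0555
d((14, -17), (6, 14)) = 32.0156
d((14, -17), (13, -12)) = 5.099
d((14, -17), (15, -10)) = 7.0711
d((-10, -28), (2, 17)) = 46.5725
d((-10, -28), (6, 14)) = 44.9444
d((-10, -28), (13, -12)) = 28.0179
d((-10, -28), (15, -10)) = 30.8058
d((2, 17), (6, 14)) = 5.0
d((2, 17), (13, -12)) = 31.0161
d((2, 17), (15, -10)) = 29.9666
d((6, 14), (13, -12)) = 26.9258
d((6, 14), (15, -10)) = 25.632
d((13, -12), (15, -10)) = 2.8284

Closest pair: (-11, -30) and (-10, -28) with distance 2.2361

The closest pair is (-11, -30) and (-10, -28) with Euclidean distance 2.2361. For 10 points, brute-force pairwise comparison is shown above. For large n, the divide-and-conquer algorithm (sort by x, recurse on halves, check the dividing strip) achieves O(n log n).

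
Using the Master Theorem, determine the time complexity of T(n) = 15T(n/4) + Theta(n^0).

Master Theorem for T(n) = 15T(n/4) + O(n^0):

a = 15, b = 4, c = 0
log_b(a) = log_4(15) = 1.9534

Case 1: c = 0 < log_4(15) = 1.9534
T(n) = O(n^(log_4 15))

For T(n) = 15T(n/4) + O(n^0): log_4(15) = 1.9534. This is Case 1 of the Master Theorem (c < log_b(a), work dominated by leaves), giving O(n^(log_4 15)).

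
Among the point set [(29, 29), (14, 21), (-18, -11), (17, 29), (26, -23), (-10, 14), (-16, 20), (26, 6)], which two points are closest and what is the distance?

Computing all pairwise distances among 8 points:

d((29, 29), (14, 21)) = 17.0
d((29, 29), (-18, -11)) = 61.7171
d((29, 29), (17, 29)) = 12.0
d((29, 29), (26, -23)) = 52.0865
d((29, 29), (-10, 14)) = 41.7852
d((29, 29), (-16, 20)) = 45.8912
d((29, 29), (26, 6)) = 23.1948
d((14, 21), (-18, -11)) = 45.2548
d((14, 21), (17, 29)) = 8.544
d((14, 21), (26, -23)) = 45.607
d((14, 21), (-10, 14)) = 25.0
d((14, 21), (-16, 20)) = 30.0167
d((14, 21), (26, 6)) = 19.2094
d((-18, -11), (17, 29)) = 53.1507
d((-18, -11), (26, -23)) = 45.607
d((-18, -11), (-10, 14)) = 26.2488
d((-18, -11), (-16, 20)) = 31.0644
d((-18, -11), (26, 6)) = 47.1699
d((17, 29), (26, -23)) = 52.7731
d((17, 29), (-10, 14)) = 30.8869
d((17, 29), (-16, 20)) = 34.2053
d((17, 29), (26, 6)) = 24.6982
d((26, -23), (-10, 14)) = 51.6236
d((26, -23), (-16, 20)) = 60.1082
d((26, -23), (26, 6)) = 29.0
d((-10, 14), (-16, 20)) = 8.4853 <-- minimum
d((-10, 14), (26, 6)) = 36.8782
d((-16, 20), (26, 6)) = 44.2719

Closest pair: (-10, 14) and (-16, 20) with distance 8.4853

The closest pair is (-10, 14) and (-16, 20) with Euclidean distance 8.4853. For 8 points, brute-force pairwise comparison is shown above. For large n, the divide-and-conquer algorithm (sort by x, recurse on halves, check the dividing strip) achieves O(n log n).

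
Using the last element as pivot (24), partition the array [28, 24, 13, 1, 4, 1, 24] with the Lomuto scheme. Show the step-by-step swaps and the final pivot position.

Lomuto partition with pivot = 24:

Initial array: [28, 24, 13, 1, 4, 1, 24]

arr[0]=28 > 24: no swap
arr[1]=24 <= 24: swap with position 0, array becomes [24, 28, 13, 1, 4, 1, 24]
arr[2]=13 <= 24: swap with position 1, array becomes [24, 13, 28, 1, 4, 1, 24]
arr[3]=1 <= 24: swap with position 2, array becomes [24, 13, 1, 28, 4, 1, 24]
arr[4]=4 <= 24: swap with position 3, array becomes [24, 13, 1, 4, 28, 1, 24]
arr[5]=1 <= 24: swap with position 4, array becomes [24, 13, 1, 4, 1, 28, 24]

Place pivot at position 5: [24, 13, 1, 4, 1, 24, 28]
Pivot position: 5

After partitioning with pivot 24, the array becomes [24, 13, 1, 4, 1, 24, 28]. The pivot is placed at index 5. All elements to the left of the pivot are <= 24, and all elements to the right are > 24.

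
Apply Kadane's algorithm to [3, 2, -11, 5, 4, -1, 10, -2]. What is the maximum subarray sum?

Using Kadane's algorithm on [3, 2, -11, 5, 4, -1, 10, -2]:

Scanning through the array:
Position 1 (value 2): max_ending_here = 5, max_so_far = 5
Position 2 (value -11): max_ending_here = -6, max_so_far = 5
Position 3 (value 5): max_ending_here = 5, max_so_far = 5
Position 4 (value 4): max_ending_here = 9, max_so_far = 9
Position 5 (value -1): max_ending_here = 8, max_so_far = 9
Position 6 (value 10): max_ending_here = 18, max_so_far = 18
Position 7 (value -2): max_ending_here = 16, max_so_far = 18

Maximum subarray: [5, 4, -1, 10]
Maximum sum: 18

The maximum subarray is [5, 4, -1, 10] with sum 18. This subarray runs from index 3 to index 6.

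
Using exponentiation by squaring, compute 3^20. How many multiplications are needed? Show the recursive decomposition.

Computing 3^20 by squaring (build up from 3^1; each line after the first costs one multiplication):

3^1 = 3
3^2 = (3^1)^2 = 3^2 = 9
3^4 = (3^2)^2 = 9^2 = 81
3^5 = 3 * 3^4 = 3 * 81 = 243
3^10 = (3^5)^2 = 243^2 = 59049
3^20 = (3^10)^2 = 59049^2 = 3486784401

Result: 3486784401
Multiplications needed: 5 (5 lines after 3^1)

3^20 = 3486784401. Using exponentiation by squaring, this requires 5 multiplications. The key idea: if the exponent is even, square the half-power; if odd, multiply by the base once.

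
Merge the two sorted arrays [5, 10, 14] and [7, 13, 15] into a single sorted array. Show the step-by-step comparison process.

Merging process:

Compare 5 vs 7: take 5 from left. Merged: [5]
Compare 10 vs 7: take 7 from right. Merged: [5, 7]
Compare 10 vs 13: take 10 from left. Merged: [5, 7, 10]
Compare 14 vs 13: take 13 from right. Merged: [5, 7, 10, 13]
Compare 14 vs 15: take 14 from left. Merged: [5, 7, 10, 13, 14]
Append remaining from right: [15]. Merged: [5, 7, 10, 13, 14, 15]

Final merged array: [5, 7, 10, 13, 14, 15]
Total comparisons: 5

The merged array is [5, 7, 10, 13, 14, 15], requiring 5 comparisons. The merge step runs in O(n) time where n is the total number of elements.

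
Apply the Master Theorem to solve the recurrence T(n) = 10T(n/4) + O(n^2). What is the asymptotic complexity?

Master Theorem for T(n) = 10T(n/4) + O(n^2):

a = 10, b = 4, c = 2
log_b(a) = log_4(10) = 1.6610

Case 3: c = 2 > log_4(10) = 1.6610
T(n) = O(n^2) = O(n^2)

For T(n) = 10T(n/4) + O(n^2): log_4(10) = 1.6610. This is Case 3 of the Master Theorem (c > log_b(a), work dominated by root), giving O(n^2).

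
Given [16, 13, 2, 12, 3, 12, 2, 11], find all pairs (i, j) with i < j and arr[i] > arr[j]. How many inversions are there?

Finding inversions in [16, 13, 2, 12, 3, 12, 2, 11]:

(0, 1): arr[0]=16 > arr[1]=13
(0, 2): arr[0]=16 > arr[2]=2
(0, 3): arr[0]=16 > arr[3]=12
(0, 4): arr[0]=16 > arr[4]=3
(0, 5): arr[0]=16 > arr[5]=12
(0, 6): arr[0]=16 > arr[6]=2
(0, 7): arr[0]=16 > arr[7]=11
(1, 2): arr[1]=13 > arr[2]=2
(1, 3): arr[1]=13 > arr[3]=12
(1, 4): arr[1]=13 > arr[4]=3
(1, 5): arr[1]=13 > arr[5]=12
(1, 6): arr[1]=13 > arr[6]=2
(1, 7): arr[1]=13 > arr[7]=11
(3, 4): arr[3]=12 > arr[4]=3
(3, 6): arr[3]=12 > arr[6]=2
(3, 7): arr[3]=12 > arr[7]=11
(4, 6): arr[4]=3 > arr[6]=2
(5, 6): arr[5]=12 > arr[6]=2
(5, 7): arr[5]=12 > arr[7]=11

Total inversions: 19

The array has 19 inversion(s): (0,1), (0,2), (0,3), (0,4), (0,5), (0,6), (0,7), (1,2), (1,3), (1,4), (1,5), (1,6), (1,7), (3,4), (3,6), (3,7), (4,6), (5,6), (5,7). Each pair (i,j) satisfies i < j and arr[i] > arr[j].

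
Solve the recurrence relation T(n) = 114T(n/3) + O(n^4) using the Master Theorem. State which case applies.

Master Theorem for T(n) = 114T(n/3) + O(n^4):

a = 114, b = 3, c = 4
log_b(a) = log_3(114) = 4.3111

Case 1: c = 4 < log_3(114) = 4.3111
T(n) = O(n^(log_3 114))

For T(n) = 114T(n/3) + O(n^4): log_3(114) = 4.3111. This is Case 1 of the Master Theorem (c < log_b(a), work dominated by leaves), giving O(n^(log_3 114)).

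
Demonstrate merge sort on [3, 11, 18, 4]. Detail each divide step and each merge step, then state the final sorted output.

Merge sort trace:

Split: [3, 11, 18, 4] -> [3, 11] and [18, 4]
  Split: [3, 11] -> [3] and [11]
  Merge: [3] + [11] -> [3, 11]
  Split: [18, 4] -> [18] and [4]
  Merge: [18] + [4] -> [4, 18]
Merge: [3, 11] + [4, 18] -> [3, 4, 11, 18]

Final sorted array: [3, 4, 11, 18]

The merge sort proceeds by recursively splitting the array and merging sorted halves.
After all merges, the sorted array is [3, 4, 11, 18].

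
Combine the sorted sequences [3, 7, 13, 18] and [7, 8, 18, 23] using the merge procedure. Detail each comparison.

Merging process:

Compare 3 vs 7: take 3 from left. Merged: [3]
Compare 7 vs 7: take 7 from left. Merged: [3, 7]
Compare 13 vs 7: take 7 from right. Merged: [3, 7, 7]
Compare 13 vs 8: take 8 from right. Merged: [3, 7, 7, 8]
Compare 13 vs 18: take 13 from left. Merged: [3, 7, 7, 8, 13]
Compare 18 vs 18: take 18 from left. Merged: [3, 7, 7, 8, 13, 18]
Append remaining from right: [18, 23]. Merged: [3, 7, 7, 8, 13, 18, 18, 23]

Final merged array: [3, 7, 7, 8, 13, 18, 18, 23]
Total comparisons: 6

The merged array is [3, 7, 7, 8, 13, 18, 18, 23], requiring 6 comparisons. The merge step runs in O(n) time where n is the total number of elements.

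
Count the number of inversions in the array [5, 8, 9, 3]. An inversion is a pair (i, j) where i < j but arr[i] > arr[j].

Finding inversions in [5, 8, 9, 3]:

(0, 3): arr[0]=5 > arr[3]=3
(1, 3): arr[1]=8 > arr[3]=3
(2, 3): arr[2]=9 > arr[3]=3

Total inversions: 3

The array has 3 inversion(s): (0,3), (1,3), (2,3). Each pair (i,j) satisfies i < j and arr[i] > arr[j].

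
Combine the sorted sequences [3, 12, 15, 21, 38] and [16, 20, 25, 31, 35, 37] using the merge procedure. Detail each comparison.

Merging process:

Compare 3 vs 16: take 3 from left. Merged: [3]
Compare 12 vs 16: take 12 from left. Merged: [3, 12]
Compare 15 vs 16: take 15 from left. Merged: [3, 12, 15]
Compare 21 vs 16: take 16 from right. Merged: [3, 12, 15, 16]
Compare 21 vs 20: take 20 from right. Merged: [3, 12, 15, 16, 20]
Compare 21 vs 25: take 21 from left. Merged: [3, 12, 15, 16, 20, 21]
Compare 38 vs 25: take 25 from right. Merged: [3, 12, 15, 16, 20, 21, 25]
Compare 38 vs 31: take 31 from right. Merged: [3, 12, 15, 16, 20, 21, 25, 31]
Compare 38 vs 35: take 35 from right. Merged: [3, 12, 15, 16, 20, 21, 25, 31, 35]
Compare 38 vs 37: take 37 from right. Merged: [3, 12, 15, 16, 20, 21, 25, 31, 35, 37]
Append remaining from left: [38]. Merged: [3, 12, 15, 16, 20, 21, 25, 31, 35, 37, 38]

Final merged array: [3, 12, 15, 16, 20, 21, 25, 31, 35, 37, 38]
Total comparisons: 10

The merged array is [3, 12, 15, 16, 20, 21, 25, 31, 35, 37, 38], requiring 10 comparisons. The merge step runs in O(n) time where n is the total number of elements.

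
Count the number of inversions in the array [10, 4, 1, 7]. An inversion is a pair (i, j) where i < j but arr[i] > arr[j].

Finding inversions in [10, 4, 1, 7]:

(0, 1): arr[0]=10 > arr[1]=4
(0, 2): arr[0]=10 > arr[2]=1
(0, 3): arr[0]=10 > arr[3]=7
(1, 2): arr[1]=4 > arr[2]=1

Total inversions: 4

The array has 4 inversion(s): (0,1), (0,2), (0,3), (1,2). Each pair (i,j) satisfies i < j and arr[i] > arr[j].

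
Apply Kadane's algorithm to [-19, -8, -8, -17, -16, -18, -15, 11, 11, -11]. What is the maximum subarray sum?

Using Kadane's algorithm on [-19, -8, -8, -17, -16, -18, -15, 11, 11, -11]:

Scanning through the array:
Position 1 (value -8): max_ending_here = -8, max_so_far = -8
Position 2 (value -8): max_ending_here = -8, max_so_far = -8
Position 3 (value -17): max_ending_here = -17, max_so_far = -8
Position 4 (value -16): max_ending_here = -16, max_so_far = -8
Position 5 (value -18): max_ending_here = -18, max_so_far = -8
Position 6 (value -15): max_ending_here = -15, max_so_far = -8
Position 7 (value 11): max_ending_here = 11, max_so_far = 11
Position 8 (value 11): max_ending_here = 22, max_so_far = 22
Position 9 (value -11): max_ending_here = 11, max_so_far = 22

Maximum subarray: [11, 11]
Maximum sum: 22

The maximum subarray is [11, 11] with sum 22. This subarray runs from index 7 to index 8.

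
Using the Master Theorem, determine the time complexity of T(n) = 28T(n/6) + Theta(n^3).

Master Theorem for T(n) = 28T(n/6) + O(n^3):

a = 28, b = 6, c = 3
log_b(a) = log_6(28) = 1.8597

Case 3: c = 3 > log_6(28) = 1.8597
T(n) = O(n^3) = O(n^3)

For T(n) = 28T(n/6) + O(n^3): log_6(28) = 1.8597. This is Case 3 of the Master Theorem (c > log_b(a), work dominated by root), giving O(n^3).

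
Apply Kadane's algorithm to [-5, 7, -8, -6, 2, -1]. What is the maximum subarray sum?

Using Kadane's algorithm on [-5, 7, -8, -6, 2, -1]:

Scanning through the array:
Position 1 (value 7): max_ending_here = 7, max_so_far = 7
Position 2 (value -8): max_ending_here = -1, max_so_far = 7
Position 3 (value -6): max_ending_here = -6, max_so_far = 7
Position 4 (value 2): max_ending_here = 2, max_so_far = 7
Position 5 (value -1): max_ending_here = 1, max_so_far = 7

Maximum subarray: [7]
Maximum sum: 7

The maximum subarray is [7] with sum 7. This subarray runs from index 1 to index 1.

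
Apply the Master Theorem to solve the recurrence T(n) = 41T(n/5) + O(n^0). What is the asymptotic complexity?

Master Theorem for T(n) = 41T(n/5) + O(n^0):

a = 41, b = 5, c = 0
log_b(a) = log_5(41) = 2.3074

Case 1: c = 0 < log_5(41) = 2.3074
T(n) = O(n^(log_5 41))

For T(n) = 41T(n/5) + O(n^0): log_5(41) = 2.3074. This is Case 1 of the Master Theorem (c < log_b(a), work dominated by leaves), giving O(n^(log_5 41)).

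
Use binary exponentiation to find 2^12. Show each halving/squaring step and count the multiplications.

Computing 2^12 by squaring (build up from 2^1; each line after the first costs one multiplication):

2^1 = 2
2^2 = (2^1)^2 = 2^2 = 4
2^3 = 2 * 2^2 = 2 * 4 = 8
2^6 = (2^3)^2 = 8^2 = 64
2^12 = (2^6)^2 = 64^2 = 4096

Result: 4096
Multiplications needed: 4 (4 lines after 2^1)

2^12 = 4096. Using exponentiation by squaring, this requires 4 multiplications. The key idea: if the exponent is even, square the half-power; if odd, multiply by the base once.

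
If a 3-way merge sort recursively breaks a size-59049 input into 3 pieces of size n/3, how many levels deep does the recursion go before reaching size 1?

For divide and conquer with division factor 3:

Problem sizes at each level:
Level 0: 59049
Level 1: 19683
Level 2: 6561
Level 3: 2187
Level 4: 729
Level 5: 243
Level 6: 81
Level 7: 27
Level 8: 9
Level 9: 3
Level 10: 1

The root is level 0 and the size-1 base case is level 10 (the tree spans levels 0 through 10, i.e. 11 levels counting the root), so the depth is the number of divisions: log_3(59049) = 10

The recursion tree depth is log_3(59049) = 10. At each level, the problem size is divided by 3, so it takes 10 divisions to reduce to a base case of size 1. The algorithm makes 3 recursive calls at each level.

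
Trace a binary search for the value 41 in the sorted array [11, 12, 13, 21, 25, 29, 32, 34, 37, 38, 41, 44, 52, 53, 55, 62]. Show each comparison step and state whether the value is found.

Binary search for 41 in [11, 12, 13, 21, 25, 29, 32, 34, 37, 38, 41, 44, 52, 53, 55, 62]:

lo=0, hi=15, mid=7, arr[mid]=34 -> 34 < 41, search right half
lo=8, hi=15, mid=11, arr[mid]=44 -> 44 > 41, search left half
lo=8, hi=10, mid=9, arr[mid]=38 -> 38 < 41, search right half
lo=10, hi=10, mid=10, arr[mid]=41 -> Found target at index 10!

Binary search finds 41 at index 10 after 4 comparisons. The search repeatedly halves the search space by comparing with the middle element.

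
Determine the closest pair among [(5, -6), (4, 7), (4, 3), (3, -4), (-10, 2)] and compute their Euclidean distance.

Computing all pairwise distances among 5 points:

d((5, -6), (4, 7)) = 13.0384
d((5, -6), (4, 3)) = 9.0554
d((5, -6), (3, -4)) = 2.8284 <-- minimum
d((5, -6), (-10, 2)) = 17.0
d((4, 7), (4, 3)) = 4.0
d((4, 7), (3, -4)) = 11.0454
d((4, 7), (-10, 2)) = 14.8661
d((4, 3), (3, -4)) = 7.0711
d((4, 3), (-10, 2)) = 14.0357
d((3, -4), (-10, 2)) = 14.3178

Closest pair: (5, -6) and (3, -4) with distance 2.8284

The closest pair is (5, -6) and (3, -4) with Euclidean distance 2.8284. For 5 points, brute-force pairwise comparison is shown above. For large n, the divide-and-conquer algorithm (sort by x, recurse on halves, check the dividing strip) achieves O(n log n).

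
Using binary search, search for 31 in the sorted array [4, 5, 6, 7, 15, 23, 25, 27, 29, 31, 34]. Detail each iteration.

Binary search for 31 in [4, 5, 6, 7, 15, 23, 25, 27, 29, 31, 34]:

lo=0, hi=10, mid=5, arr[mid]=23 -> 23 < 31, search right half
lo=6, hi=10, mid=8, arr[mid]=29 -> 29 < 31, search right half
lo=9, hi=10, mid=9, arr[mid]=31 -> Found target at index 9!

Binary search finds 31 at index 9 after 3 comparisons. The search repeatedly halves the search space by comparing with the middle element.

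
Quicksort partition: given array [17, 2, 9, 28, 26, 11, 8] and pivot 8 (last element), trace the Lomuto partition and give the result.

Lomuto partition with pivot = 8:

Initial array: [17, 2, 9, 28, 26, 11, 8]

arr[0]=17 > 8: no swap
arr[1]=2 <= 8: swap with position 0, array becomes [2, 17, 9, 28, 26, 11, 8]
arr[2]=9 > 8: no swap
arr[3]=28 > 8: no swap
arr[4]=26 > 8: no swap
arr[5]=11 > 8: no swap

Place pivot at position 1: [2, 8, 9, 28, 26, 11, 17]
Pivot position: 1

After partitioning with pivot 8, the array becomes [2, 8, 9, 28, 26, 11, 17]. The pivot is placed at index 1. All elements to the left of the pivot are <= 8, and all elements to the right are > 8.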